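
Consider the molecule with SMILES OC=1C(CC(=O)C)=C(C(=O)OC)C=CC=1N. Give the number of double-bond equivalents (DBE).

Molecular formula: C11H13NO4.
DoU = (2C + 2 + N − H − X) / 2, where X is the halogen count and O/S are ignored.
    = (2·11 + 2 + 1 − 13 − 0) / 2 = 12 / 2 = 6.

6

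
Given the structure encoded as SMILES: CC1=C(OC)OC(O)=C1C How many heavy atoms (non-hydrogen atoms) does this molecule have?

Every atom symbol written in the SMILES (organic subset) is one heavy atom; implicit H are not written.
Heavy atoms by element → C:7, O:3.
Total: 10.

10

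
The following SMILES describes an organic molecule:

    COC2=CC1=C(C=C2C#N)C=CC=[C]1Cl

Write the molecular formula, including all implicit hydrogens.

Walk through each heavy atom and fill implicit hydrogens from standard valence (C 4, N 3, O 2, S 2, halogen 1):
  atom 1: C, bond orders sum to 1 (valence 4) → 3 H
  atom 2: O, bond orders sum to 2 (valence 2) → 0 H
  atom 3: C, bond orders sum to 4 (valence 4) → 0 H
  atom 4: C, bond orders sum to 3 (valence 4) → 1 H
  atom 5: C, bond orders sum to 4 (valence 4) → 0 H
  atom 6: C, bond orders sum to 4 (valence 4) → 0 H
  atom 7: C, bond orders sum to 3 (valence 4) → 1 H
  atom 8: C, bond orders sum to 4 (valence 4) → 0 H
  atom 9: C, bond orders sum to 4 (valence 4) → 0 H
  atom 10: N, bond orders sum to 3 (valence 3) → 0 H
  atom 11: C, bond orders sum to 3 (valence 4) → 1 H
  atom 12: C, bond orders sum to 3 (valence 4) → 1 H
  atom 13: C, bond orders sum to 3 (valence 4) → 1 H
  atom 14: C with explicit H count 0
  atom 15: Cl (halogen, monovalent) → 0 H
Totals → C:12, H:8, Cl:1, N:1, O:1.
In Hill order: C12H8ClNO.

C12H8ClNO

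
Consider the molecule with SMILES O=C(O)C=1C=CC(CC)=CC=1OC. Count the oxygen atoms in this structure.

Scan the SMILES for O atoms (remember two-letter symbols like Cl and Br are single atoms).
Oxygen count: 3.

3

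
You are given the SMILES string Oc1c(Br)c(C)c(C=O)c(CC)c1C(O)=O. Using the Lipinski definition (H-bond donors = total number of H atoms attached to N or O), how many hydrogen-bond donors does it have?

2

Donors: find every N or O and count the H atoms it carries.
  atom 1 (O): bond orders sum to 1 → 1 H
  atom 9 (O): bond orders sum to 2 → 0 H
  atom 15 (O): bond orders sum to 1 → 1 H
  atom 16 (O): bond orders sum to 2 → 0 H
Lipinski HBD = 2.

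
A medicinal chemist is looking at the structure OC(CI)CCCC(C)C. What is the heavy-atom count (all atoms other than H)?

10

Every atom symbol written in the SMILES (organic subset) is one heavy atom; implicit H are not written.
Heavy atoms by element → C:8, I:1, O:1.
Total: 10.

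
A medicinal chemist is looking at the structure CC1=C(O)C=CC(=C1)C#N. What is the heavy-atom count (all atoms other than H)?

10

Every atom symbol written in the SMILES (organic subset) is one heavy atom; implicit H are not written.
Heavy atoms by element → C:8, N:1, O:1.
Total: 10.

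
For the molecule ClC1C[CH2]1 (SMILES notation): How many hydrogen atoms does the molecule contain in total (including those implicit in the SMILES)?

5

Walk through each heavy atom and fill implicit hydrogens from standard valence (C 4, N 3, O 2, S 2, halogen 1):
  atom 1: Cl (halogen, monovalent) → 0 H
  atom 2: C, bond orders sum to 3 (valence 4) → 1 H
  atom 3: C, bond orders sum to 2 (valence 4) → 2 H
  atom 4: C with explicit H count 2
Total hydrogens: 5.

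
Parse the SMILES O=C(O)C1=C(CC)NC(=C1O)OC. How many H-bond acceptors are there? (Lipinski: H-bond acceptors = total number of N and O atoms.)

N atoms: 1; O atoms: 4.
Lipinski HBA = 1 + 4 = 5.

5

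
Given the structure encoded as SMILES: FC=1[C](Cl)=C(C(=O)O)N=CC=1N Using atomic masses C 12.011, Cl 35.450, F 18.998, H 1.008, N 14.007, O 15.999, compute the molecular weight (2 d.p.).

First, the molecular formula is C6H4ClFN2O2 (counting implicit H from valence).
  C: 6 × 12.011 = 72.066
  Cl: 1 × 35.450 = 35.450
  F: 1 × 18.998 = 18.998
  H: 4 × 1.008 = 4.032
  N: 2 × 14.007 = 28.014
  O: 2 × 15.999 = 31.998
Sum: 6×12.011 + 1×35.450 + 1×18.998 + 4×1.008 + 2×14.007 + 2×15.999 = 190.558 → 190.56 g/mol.

190.56 g/mol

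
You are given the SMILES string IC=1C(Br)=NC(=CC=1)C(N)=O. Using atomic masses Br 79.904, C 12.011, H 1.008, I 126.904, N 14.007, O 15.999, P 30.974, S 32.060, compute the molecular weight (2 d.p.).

326.92 g/mol

First, the molecular formula is C6H4BrIN2O (counting implicit H from valence).
  Br: 1 × 79.904 = 79.904
  C: 6 × 12.011 = 72.066
  H: 4 × 1.008 = 4.032
  I: 1 × 126.904 = 126.904
  N: 2 × 14.007 = 28.014
  O: 1 × 15.999 = 15.999
Sum: 1×79.904 + 6×12.011 + 4×1.008 + 1×126.904 + 2×14.007 + 1×15.999 = 326.919 → 326.92 g/mol.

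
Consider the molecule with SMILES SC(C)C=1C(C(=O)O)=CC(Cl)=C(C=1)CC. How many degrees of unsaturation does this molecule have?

5

Degree of unsaturation = (number of rings) + (number of π bonds).
Ring closures in the SMILES: 1.
π bonds: 4 double bonds (each 1 DoU) → 4 DoU from unsaturation.
Total DoU = 1 + 4 = 5.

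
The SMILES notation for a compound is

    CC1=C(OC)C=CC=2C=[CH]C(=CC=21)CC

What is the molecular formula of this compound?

C14H16O

Walk through each heavy atom and fill implicit hydrogens from standard valence (C 4, N 3, O 2, S 2, halogen 1):
  atom 1: C, bond orders sum to 1 (valence 4) → 3 H
  atom 2: C, bond orders sum to 4 (valence 4) → 0 H
  atom 3: C, bond orders sum to 4 (valence 4) → 0 H
  atom 4: O, bond orders sum to 2 (valence 2) → 0 H
  atom 5: C, bond orders sum to 1 (valence 4) → 3 H
  atom 6: C, bond orders sum to 3 (valence 4) → 1 H
  atom 7: C, bond orders sum to 3 (valence 4) → 1 H
  atom 8: C, bond orders sum to 4 (valence 4) → 0 H
  atom 9: C, bond orders sum to 3 (valence 4) → 1 H
  atom 10: C with explicit H count 1
  atom 11: C, bond orders sum to 4 (valence 4) → 0 H
  atom 12: C, bond orders sum to 3 (valence 4) → 1 H
  atom 13: C, bond orders sum to 4 (valence 4) → 0 H
  atom 14: C, bond orders sum to 2 (valence 4) → 2 H
  atom 15: C, bond orders sum to 1 (valence 4) → 3 H
Totals → C:14, H:16, O:1.
In Hill order: C14H16O.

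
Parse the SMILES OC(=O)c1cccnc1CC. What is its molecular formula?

Walk through each heavy atom and fill implicit hydrogens from standard valence (C 4, N 3, O 2, S 2, halogen 1); for lowercase aromatic atoms, an aromatic c carries 1 H when it has two neighbours and 0 H with three, and aromatic n carries 0 H:
  atom 1: O, bond orders sum to 1 (valence 2) → 1 H
  atom 2: C, bond orders sum to 4 (valence 4) → 0 H
  atom 3: O, bond orders sum to 2 (valence 2) → 0 H
  atom 4: aromatic c, 3 neighbours → 0 H
  atom 5: aromatic c, 2 neighbours → 1 H
  atom 6: aromatic c, 2 neighbours → 1 H
  atom 7: aromatic c, 2 neighbours → 1 H
  atom 8: aromatic n, 2 neighbours → 0 H
  atom 9: aromatic c, 3 neighbours → 0 H
  atom 10: C, bond orders sum to 2 (valence 4) → 2 H
  atom 11: C, bond orders sum to 1 (valence 4) → 3 H
Totals → C:8, H:9, N:1, O:2.
In Hill order: C8H9NO2.

C8H9NO2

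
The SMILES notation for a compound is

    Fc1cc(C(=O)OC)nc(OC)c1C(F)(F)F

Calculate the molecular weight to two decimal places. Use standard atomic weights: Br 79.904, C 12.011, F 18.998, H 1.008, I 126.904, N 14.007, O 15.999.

First, the molecular formula is C9H7F4NO3 (counting implicit H from valence).
  C: 9 × 12.011 = 108.099
  F: 4 × 18.998 = 75.992
  H: 7 × 1.008 = 7.056
  N: 1 × 14.007 = 14.007
  O: 3 × 15.999 = 47.997
Sum: 9×12.011 + 4×18.998 + 7×1.008 + 1×14.007 + 3×15.999 = 253.151 → 253.15 g/mol.

253.15 g/mol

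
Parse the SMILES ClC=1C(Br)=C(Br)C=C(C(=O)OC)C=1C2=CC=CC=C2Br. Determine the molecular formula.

Walk through each heavy atom and fill implicit hydrogens from standard valence (C 4, N 3, O 2, S 2, halogen 1):
  atom 1: Cl (halogen, monovalent) → 0 H
  atom 2: C, bond orders sum to 4 (valence 4) → 0 H
  atom 3: C, bond orders sum to 4 (valence 4) → 0 H
  atom 4: Br (halogen, monovalent) → 0 H
  atom 5: C, bond orders sum to 4 (valence 4) → 0 H
  atom 6: Br (halogen, monovalent) → 0 H
  atom 7: C, bond orders sum to 3 (valence 4) → 1 H
  atom 8: C, bond orders sum to 4 (valence 4) → 0 H
  atom 9: C, bond orders sum to 4 (valence 4) → 0 H
  atom 10: O, bond orders sum to 2 (valence 2) → 0 H
  atom 11: O, bond orders sum to 2 (valence 2) → 0 H
  atom 12: C, bond orders sum to 1 (valence 4) → 3 H
  atom 13: C, bond orders sum to 4 (valence 4) → 0 H
  atom 14: C, bond orders sum to 4 (valence 4) → 0 H
  atom 15: C, bond orders sum to 3 (valence 4) → 1 H
  atom 16: C, bond orders sum to 3 (valence 4) → 1 H
  atom 17: C, bond orders sum to 3 (valence 4) → 1 H
  atom 18: C, bond orders sum to 3 (valence 4) → 1 H
  atom 19: C, bond orders sum to 4 (valence 4) → 0 H
  atom 20: Br (halogen, monovalent) → 0 H
Totals → C:14, H:8, Br:3, Cl:1, O:2.

C14H8Br3ClO2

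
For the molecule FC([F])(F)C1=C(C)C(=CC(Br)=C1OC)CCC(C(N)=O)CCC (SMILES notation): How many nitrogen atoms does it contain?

1

Scan the SMILES for N atoms (remember two-letter symbols like Cl and Br are single atoms).
Nitrogen count: 1.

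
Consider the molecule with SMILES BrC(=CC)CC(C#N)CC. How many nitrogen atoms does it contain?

Scan the SMILES for N atoms (remember two-letter symbols like Cl and Br are single atoms).
Nitrogen count: 1.

1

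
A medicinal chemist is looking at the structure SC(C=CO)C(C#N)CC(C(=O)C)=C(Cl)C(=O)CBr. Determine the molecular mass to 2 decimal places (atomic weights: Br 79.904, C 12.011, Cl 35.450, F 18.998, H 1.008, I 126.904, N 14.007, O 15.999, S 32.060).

First, the molecular formula is C12H13BrClNO3S (counting implicit H from valence).
  Br: 1 × 79.904 = 79.904
  C: 12 × 12.011 = 144.132
  Cl: 1 × 35.450 = 35.450
  H: 13 × 1.008 = 13.104
  N: 1 × 14.007 = 14.007
  O: 3 × 15.999 = 47.997
  S: 1 × 32.060 = 32.060
Sum: 1×79.904 + 12×12.011 + 1×35.450 + 13×1.008 + 1×14.007 + 3×15.999 + 1×32.060 = 366.654 → 366.65 g/mol.

366.65 g/mol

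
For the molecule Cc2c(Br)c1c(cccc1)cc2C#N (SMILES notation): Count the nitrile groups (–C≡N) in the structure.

1

The nitrile motif appears at heavy-atom position 13 in the SMILES.
Nitrile count: 1.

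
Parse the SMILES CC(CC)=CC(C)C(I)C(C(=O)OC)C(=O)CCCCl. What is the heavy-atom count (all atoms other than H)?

Every atom symbol written in the SMILES (organic subset) is one heavy atom; implicit H are not written.
Heavy atoms by element → C:15, Cl:1, I:1, O:3.
Total: 20.

20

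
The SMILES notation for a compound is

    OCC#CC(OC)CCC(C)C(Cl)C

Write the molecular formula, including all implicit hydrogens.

Walk through each heavy atom and fill implicit hydrogens from standard valence (C 4, N 3, O 2, S 2, halogen 1):
  atom 1: O, bond orders sum to 1 (valence 2) → 1 H
  atom 2: C, bond orders sum to 2 (valence 4) → 2 H
  atom 3: C, bond orders sum to 4 (valence 4) → 0 H
  atom 4: C, bond orders sum to 4 (valence 4) → 0 H
  atom 5: C, bond orders sum to 3 (valence 4) → 1 H
  atom 6: O, bond orders sum to 2 (valence 2) → 0 H
  atom 7: C, bond orders sum to 1 (valence 4) → 3 H
  atom 8: C, bond orders sum to 2 (valence 4) → 2 H
  atom 9: C, bond orders sum to 2 (valence 4) → 2 H
  atom 10: C, bond orders sum to 3 (valence 4) → 1 H
  atom 11: C, bond orders sum to 1 (valence 4) → 3 H
  atom 12: C, bond orders sum to 3 (valence 4) → 1 H
  atom 13: Cl (halogen, monovalent) → 0 H
  atom 14: C, bond orders sum to 1 (valence 4) → 3 H
Totals → C:11, H:19, Cl:1, O:2.
In Hill order: C11H19ClO2.

C11H19ClO2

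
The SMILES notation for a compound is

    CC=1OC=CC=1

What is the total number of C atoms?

5

Count every carbon token in the SMILES (each C, including those in ring-closure positions and inside branches).
Carbon count: 5.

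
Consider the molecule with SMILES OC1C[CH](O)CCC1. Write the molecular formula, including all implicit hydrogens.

C6H12O2

Walk through each heavy atom and fill implicit hydrogens from standard valence (C 4, N 3, O 2, S 2, halogen 1):
  atom 1: O, bond orders sum to 1 (valence 2) → 1 H
  atom 2: C, bond orders sum to 3 (valence 4) → 1 H
  atom 3: C, bond orders sum to 2 (valence 4) → 2 H
  atom 4: C with explicit H count 1
  atom 5: O, bond orders sum to 1 (valence 2) → 1 H
  atom 6: C, bond orders sum to 2 (valence 4) → 2 H
  atom 7: C, bond orders sum to 2 (valence 4) → 2 H
  atom 8: C, bond orders sum to 2 (valence 4) → 2 H
Totals → C:6, H:12, O:2.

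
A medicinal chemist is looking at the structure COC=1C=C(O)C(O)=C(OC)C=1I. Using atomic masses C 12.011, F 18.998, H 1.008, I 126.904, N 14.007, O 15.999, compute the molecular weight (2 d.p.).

296.06 g/mol

First, the molecular formula is C8H9IO4 (counting implicit H from valence).
  C: 8 × 12.011 = 96.088
  H: 9 × 1.008 = 9.072
  I: 1 × 126.904 = 126.904
  O: 4 × 15.999 = 63.996
Sum: 8×12.011 + 9×1.008 + 1×126.904 + 4×15.999 = 296.060 → 296.06 g/mol.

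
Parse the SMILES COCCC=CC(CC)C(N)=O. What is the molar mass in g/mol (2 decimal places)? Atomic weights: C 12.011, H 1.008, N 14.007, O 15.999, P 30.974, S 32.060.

171.24 g/mol

First, the molecular formula is C9H17NO2 (counting implicit H from valence).
  C: 9 × 12.011 = 108.099
  H: 17 × 1.008 = 17.136
  N: 1 × 14.007 = 14.007
  O: 2 × 15.999 = 31.998
Sum: 9×12.011 + 17×1.008 + 1×14.007 + 2×15.999 = 171.240 → 171.24 g/mol.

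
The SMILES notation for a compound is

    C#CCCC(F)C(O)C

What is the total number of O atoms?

1

Scan the SMILES for O atoms (remember two-letter symbols like Cl and Br are single atoms).
Oxygen count: 1.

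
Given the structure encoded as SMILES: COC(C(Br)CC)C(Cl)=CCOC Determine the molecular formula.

Walk through each heavy atom and fill implicit hydrogens from standard valence (C 4, N 3, O 2, S 2, halogen 1):
  atom 1: C, bond orders sum to 1 (valence 4) → 3 H
  atom 2: O, bond orders sum to 2 (valence 2) → 0 H
  atom 3: C, bond orders sum to 3 (valence 4) → 1 H
  atom 4: C, bond orders sum to 3 (valence 4) → 1 H
  atom 5: Br (halogen, monovalent) → 0 H
  atom 6: C, bond orders sum to 2 (valence 4) → 2 H
  atom 7: C, bond orders sum to 1 (valence 4) → 3 H
  atom 8: C, bond orders sum to 4 (valence 4) → 0 H
  atom 9: Cl (halogen, monovalent) → 0 H
  atom 10: C, bond orders sum to 3 (valence 4) → 1 H
  atom 11: C, bond orders sum to 2 (valence 4) → 2 H
  atom 12: O, bond orders sum to 2 (valence 2) → 0 H
  atom 13: C, bond orders sum to 1 (valence 4) → 3 H
Totals → C:9, H:16, Br:1, Cl:1, O:2.
In Hill order: C9H16BrClO2.

C9H16BrClO2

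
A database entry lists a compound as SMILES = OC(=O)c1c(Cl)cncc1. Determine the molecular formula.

C6H4ClNO2

Walk through each heavy atom and fill implicit hydrogens from standard valence (C 4, N 3, O 2, S 2, halogen 1); for lowercase aromatic atoms, an aromatic c carries 1 H when it has two neighbours and 0 H with three, and aromatic n carries 0 H:
  atom 1: O, bond orders sum to 1 (valence 2) → 1 H
  atom 2: C, bond orders sum to 4 (valence 4) → 0 H
  atom 3: O, bond orders sum to 2 (valence 2) → 0 H
  atom 4: aromatic c, 3 neighbours → 0 H
  atom 5: aromatic c, 3 neighbours → 0 H
  atom 6: Cl (halogen, monovalent) → 0 H
  atom 7: aromatic c, 2 neighbours → 1 H
  atom 8: aromatic n, 2 neighbours → 0 H
  atom 9: aromatic c, 2 neighbours → 1 H
  atom 10: aromatic c, 2 neighbours → 1 H
Totals → C:6, H:4, Cl:1, N:1, O:2.
In Hill order: C6H4ClNO2.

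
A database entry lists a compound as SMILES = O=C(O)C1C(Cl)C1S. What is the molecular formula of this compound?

C4H5ClO2S

Walk through each heavy atom and fill implicit hydrogens from standard valence (C 4, N 3, O 2, S 2, halogen 1):
  atom 1: O, bond orders sum to 2 (valence 2) → 0 H
  atom 2: C, bond orders sum to 4 (valence 4) → 0 H
  atom 3: O, bond orders sum to 1 (valence 2) → 1 H
  atom 4: C, bond orders sum to 3 (valence 4) → 1 H
  atom 5: C, bond orders sum to 3 (valence 4) → 1 H
  atom 6: Cl (halogen, monovalent) → 0 H
  atom 7: C, bond orders sum to 3 (valence 4) → 1 H
  atom 8: S, bond orders sum to 1 (valence 2) → 1 H
Totals → C:4, H:5, Cl:1, O:2, S:1.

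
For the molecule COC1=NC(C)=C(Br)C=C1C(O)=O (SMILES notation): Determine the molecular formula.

Walk through each heavy atom and fill implicit hydrogens from standard valence (C 4, N 3, O 2, S 2, halogen 1):
  atom 1: C, bond orders sum to 1 (valence 4) → 3 H
  atom 2: O, bond orders sum to 2 (valence 2) → 0 H
  atom 3: C, bond orders sum to 4 (valence 4) → 0 H
  atom 4: N, bond orders sum to 3 (valence 3) → 0 H
  atom 5: C, bond orders sum to 4 (valence 4) → 0 H
  atom 6: C, bond orders sum to 1 (valence 4) → 3 H
  atom 7: C, bond orders sum to 4 (valence 4) → 0 H
  atom 8: Br (halogen, monovalent) → 0 H
  atom 9: C, bond orders sum to 3 (valence 4) → 1 H
  atom 10: C, bond orders sum to 4 (valence 4) → 0 H
  atom 11: C, bond orders sum to 4 (valence 4) → 0 H
  atom 12: O, bond orders sum to 1 (valence 2) → 1 H
  atom 13: O, bond orders sum to 2 (valence 2) → 0 H
Totals → C:8, H:8, Br:1, N:1, O:3.
In Hill order: C8H8BrNO3.

C8H8BrNO3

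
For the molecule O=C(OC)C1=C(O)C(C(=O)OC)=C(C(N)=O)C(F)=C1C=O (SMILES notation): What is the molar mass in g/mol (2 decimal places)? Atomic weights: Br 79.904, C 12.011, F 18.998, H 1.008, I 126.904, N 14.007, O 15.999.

299.21 g/mol

First, the molecular formula is C12H10FNO7 (counting implicit H from valence).
  C: 12 × 12.011 = 144.132
  F: 1 × 18.998 = 18.998
  H: 10 × 1.008 = 10.080
  N: 1 × 14.007 = 14.007
  O: 7 × 15.999 = 111.993
Sum: 12×12.011 + 1×18.998 + 10×1.008 + 1×14.007 + 7×15.999 = 299.210 → 299.21 g/mol.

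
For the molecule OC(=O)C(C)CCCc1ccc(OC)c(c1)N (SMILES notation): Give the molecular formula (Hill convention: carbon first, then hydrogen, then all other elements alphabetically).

Walk through each heavy atom and fill implicit hydrogens from standard valence (C 4, N 3, O 2, S 2, halogen 1); for lowercase aromatic atoms, an aromatic c carries 1 H when it has two neighbours and 0 H with three, and aromatic n carries 0 H:
  atom 1: O, bond orders sum to 1 (valence 2) → 1 H
  atom 2: C, bond orders sum to 4 (valence 4) → 0 H
  atom 3: O, bond orders sum to 2 (valence 2) → 0 H
  atom 4: C, bond orders sum to 3 (valence 4) → 1 H
  atom 5: C, bond orders sum to 1 (valence 4) → 3 H
  atom 6: C, bond orders sum to 2 (valence 4) → 2 H
  atom 7: C, bond orders sum to 2 (valence 4) → 2 H
  atom 8: C, bond orders sum to 2 (valence 4) → 2 H
  atom 9: aromatic c, 3 neighbours → 0 H
  atom 10: aromatic c, 2 neighbours → 1 H
  atom 11: aromatic c, 2 neighbours → 1 H
  atom 12: aromatic c, 3 neighbours → 0 H
  atom 13: O, bond orders sum to 2 (valence 2) → 0 H
  atom 14: C, bond orders sum to 1 (valence 4) → 3 H
  atom 15: aromatic c, 3 neighbours → 0 H
  atom 16: aromatic c, 2 neighbours → 1 H
  atom 17: N, bond orders sum to 1 (valence 3) → 2 H
Totals → C:13, H:19, N:1, O:3.

C13H19NO3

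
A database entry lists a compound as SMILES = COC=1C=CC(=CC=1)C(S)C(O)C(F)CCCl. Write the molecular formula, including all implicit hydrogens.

Walk through each heavy atom and fill implicit hydrogens from standard valence (C 4, N 3, O 2, S 2, halogen 1):
  atom 1: C, bond orders sum to 1 (valence 4) → 3 H
  atom 2: O, bond orders sum to 2 (valence 2) → 0 H
  atom 3: C, bond orders sum to 4 (valence 4) → 0 H
  atom 4: C, bond orders sum to 3 (valence 4) → 1 H
  atom 5: C, bond orders sum to 3 (valence 4) → 1 H
  atom 6: C, bond orders sum to 4 (valence 4) → 0 H
  atom 7: C, bond orders sum to 3 (valence 4) → 1 H
  atom 8: C, bond orders sum to 3 (valence 4) → 1 H
  atom 9: C, bond orders sum to 3 (valence 4) → 1 H
  atom 10: S, bond orders sum to 1 (valence 2) → 1 H
  atom 11: C, bond orders sum to 3 (valence 4) → 1 H
  atom 12: O, bond orders sum to 1 (valence 2) → 1 H
  atom 13: C, bond orders sum to 3 (valence 4) → 1 H
  atom 14: F (halogen, monovalent) → 0 H
  atom 15: C, bond orders sum to 2 (valence 4) → 2 H
  atom 16: C, bond orders sum to 2 (valence 4) → 2 H
  atom 17: Cl (halogen, monovalent) → 0 H
Totals → C:12, H:16, Cl:1, F:1, O:2, S:1.

C12H16ClFO2S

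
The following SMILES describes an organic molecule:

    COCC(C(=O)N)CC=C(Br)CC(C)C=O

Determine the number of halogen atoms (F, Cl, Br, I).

Halogen atoms appear at heavy-atom position 11 (1×Br).
Other groups present: 1 aldehyde, 1 alkene, 1 amide, 1 ether.
Halogen count: 1.

1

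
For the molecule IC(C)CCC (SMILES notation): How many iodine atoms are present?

Scan the SMILES for I atoms (remember two-letter symbols like Cl and Br are single atoms).
Iodine count: 1.

1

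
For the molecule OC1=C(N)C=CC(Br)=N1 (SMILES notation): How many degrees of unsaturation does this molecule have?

Degree of unsaturation = (number of rings) + (number of π bonds).
Ring closures in the SMILES: 1.
π bonds: 3 double bonds (each 1 DoU) → 3 DoU from unsaturation.
Total DoU = 1 + 3 = 4.

4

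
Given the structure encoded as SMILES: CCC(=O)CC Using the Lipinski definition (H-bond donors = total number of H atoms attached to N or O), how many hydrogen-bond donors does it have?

0

Donors: find every N or O and count the H atoms it carries.
  atom 4 (O): bond orders sum to 2 → 0 H
Lipinski HBD = 0.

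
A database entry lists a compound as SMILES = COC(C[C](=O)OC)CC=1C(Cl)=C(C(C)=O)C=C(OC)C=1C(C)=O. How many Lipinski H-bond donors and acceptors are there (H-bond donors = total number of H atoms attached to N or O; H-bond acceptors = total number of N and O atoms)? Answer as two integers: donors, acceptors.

Donors: find every N or O and count the H atoms it carries.
  atom 2 (O): bond orders sum to 2 → 0 H
  atom 6 (O): bond orders sum to 2 → 0 H
  atom 7 (O): bond orders sum to 2 → 0 H
  atom 16 (O): bond orders sum to 2 → 0 H
  atom 19 (O): bond orders sum to 2 → 0 H
  atom 24 (O): bond orders sum to 2 → 0 H
Lipinski HBD = 0.
Acceptors: N atoms = 0, O atoms = 6 → HBA = 6.

0, 6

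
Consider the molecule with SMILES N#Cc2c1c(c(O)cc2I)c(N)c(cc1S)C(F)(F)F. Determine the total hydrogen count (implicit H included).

Walk through each heavy atom and fill implicit hydrogens from standard valence (C 4, N 3, O 2, S 2, halogen 1); for lowercase aromatic atoms, an aromatic c carries 1 H when it has two neighbours and 0 H with three, and aromatic n carries 0 H:
  atom 1: N, bond orders sum to 3 (valence 3) → 0 H
  atom 2: C, bond orders sum to 4 (valence 4) → 0 H
  atom 3: aromatic c, 3 neighbours → 0 H
  atom 4: aromatic c, 3 neighbours → 0 H
  atom 5: aromatic c, 3 neighbours → 0 H
  atom 6: aromatic c, 3 neighbours → 0 H
  atom 7: O, bond orders sum to 1 (valence 2) → 1 H
  atom 8: aromatic c, 2 neighbours → 1 H
  atom 9: aromatic c, 3 neighbours → 0 H
  atom 10: I (halogen, monovalent) → 0 H
  atom 11: aromatic c, 3 neighbours → 0 H
  atom 12: N, bond orders sum to 1 (valence 3) → 2 H
  atom 13: aromatic c, 3 neighbours → 0 H
  atom 14: aromatic c, 2 neighbours → 1 H
  atom 15: aromatic c, 3 neighbours → 0 H
  atom 16: S, bond orders sum to 1 (valence 2) → 1 H
  atom 17: C, bond orders sum to 4 (valence 4) → 0 H
  atom 18: F (halogen, monovalent) → 0 H
  atom 19: F (halogen, monovalent) → 0 H
  atom 20: F (halogen, monovalent) → 0 H
Total hydrogens: 6.

6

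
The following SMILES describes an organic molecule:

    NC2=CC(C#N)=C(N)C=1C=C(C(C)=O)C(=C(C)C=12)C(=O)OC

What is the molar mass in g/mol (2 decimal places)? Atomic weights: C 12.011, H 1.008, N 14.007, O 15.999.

First, the molecular formula is C16H15N3O3 (counting implicit H from valence).
  C: 16 × 12.011 = 192.176
  H: 15 × 1.008 = 15.120
  N: 3 × 14.007 = 42.021
  O: 3 × 15.999 = 47.997
Sum: 16×12.011 + 15×1.008 + 3×14.007 + 3×15.999 = 297.314 → 297.31 g/mol.

297.31 g/mol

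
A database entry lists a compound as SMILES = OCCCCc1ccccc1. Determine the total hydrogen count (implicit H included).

Walk through each heavy atom and fill implicit hydrogens from standard valence (C 4, N 3, O 2, S 2, halogen 1); for lowercase aromatic atoms, an aromatic c carries 1 H when it has two neighbours and 0 H with three, and aromatic n carries 0 H:
  atom 1: O, bond orders sum to 1 (valence 2) → 1 H
  atom 2: C, bond orders sum to 2 (valence 4) → 2 H
  atom 3: C, bond orders sum to 2 (valence 4) → 2 H
  atom 4: C, bond orders sum to 2 (valence 4) → 2 H
  atom 5: C, bond orders sum to 2 (valence 4) → 2 H
  atom 6: aromatic c, 3 neighbours → 0 H
  atom 7: aromatic c, 2 neighbours → 1 H
  atom 8: aromatic c, 2 neighbours → 1 H
  atom 9: aromatic c, 2 neighbours → 1 H
  atom 10: aromatic c, 2 neighbours → 1 H
  atom 11: aromatic c, 2 neighbours → 1 H
Total hydrogens: 14.

14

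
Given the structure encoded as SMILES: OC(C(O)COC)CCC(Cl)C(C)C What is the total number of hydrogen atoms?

Walk through each heavy atom and fill implicit hydrogens from standard valence (C 4, N 3, O 2, S 2, halogen 1):
  atom 1: O, bond orders sum to 1 (valence 2) → 1 H
  atom 2: C, bond orders sum to 3 (valence 4) → 1 H
  atom 3: C, bond orders sum to 3 (valence 4) → 1 H
  atom 4: O, bond orders sum to 1 (valence 2) → 1 H
  atom 5: C, bond orders sum to 2 (valence 4) → 2 H
  atom 6: O, bond orders sum to 2 (valence 2) → 0 H
  atom 7: C, bond orders sum to 1 (valence 4) → 3 H
  atom 8: C, bond orders sum to 2 (valence 4) → 2 H
  atom 9: C, bond orders sum to 2 (valence 4) → 2 H
  atom 10: C, bond orders sum to 3 (valence 4) → 1 H
  atom 11: Cl (halogen, monovalent) → 0 H
  atom 12: C, bond orders sum to 3 (valence 4) → 1 H
  atom 13: C, bond orders sum to 1 (valence 4) → 3 H
  atom 14: C, bond orders sum to 1 (valence 4) → 3 H
Total hydrogens: 21.

21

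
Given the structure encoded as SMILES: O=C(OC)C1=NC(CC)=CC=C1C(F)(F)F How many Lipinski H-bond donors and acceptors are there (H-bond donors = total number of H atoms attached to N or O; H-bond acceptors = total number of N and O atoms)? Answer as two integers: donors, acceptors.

Donors: find every N or O and count the H atoms it carries.
  atom 1 (O): bond orders sum to 2 → 0 H
  atom 3 (O): bond orders sum to 2 → 0 H
  atom 6 (N): bond orders sum to 3 → 0 H
Lipinski HBD = 0.
Acceptors: N atoms = 1, O atoms = 2 → HBA = 3.

0, 3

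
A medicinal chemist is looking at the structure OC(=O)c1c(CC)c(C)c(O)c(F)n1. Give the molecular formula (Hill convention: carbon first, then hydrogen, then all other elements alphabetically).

Walk through each heavy atom and fill implicit hydrogens from standard valence (C 4, N 3, O 2, S 2, halogen 1); for lowercase aromatic atoms, an aromatic c carries 1 H when it has two neighbours and 0 H with three, and aromatic n carries 0 H:
  atom 1: O, bond orders sum to 1 (valence 2) → 1 H
  atom 2: C, bond orders sum to 4 (valence 4) → 0 H
  atom 3: O, bond orders sum to 2 (valence 2) → 0 H
  atom 4: aromatic c, 3 neighbours → 0 H
  atom 5: aromatic c, 3 neighbours → 0 H
  atom 6: C, bond orders sum to 2 (valence 4) → 2 H
  atom 7: C, bond orders sum to 1 (valence 4) → 3 H
  atom 8: aromatic c, 3 neighbours → 0 H
  atom 9: C, bond orders sum to 1 (valence 4) → 3 H
  atom 10: aromatic c, 3 neighbours → 0 H
  atom 11: O, bond orders sum to 1 (valence 2) → 1 H
  atom 12: aromatic c, 3 neighbours → 0 H
  atom 13: F (halogen, monovalent) → 0 H
  atom 14: aromatic n, 2 neighbours → 0 H
Totals → C:9, H:10, F:1, N:1, O:3.

C9H10FNO3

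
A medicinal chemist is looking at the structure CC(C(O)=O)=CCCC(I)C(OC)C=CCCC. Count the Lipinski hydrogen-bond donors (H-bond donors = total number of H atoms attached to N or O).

1

Donors: find every N or O and count the H atoms it carries.
  atom 4 (O): bond orders sum to 1 → 1 H
  atom 5 (O): bond orders sum to 2 → 0 H
  atom 12 (O): bond orders sum to 2 → 0 H
Lipinski HBD = 1.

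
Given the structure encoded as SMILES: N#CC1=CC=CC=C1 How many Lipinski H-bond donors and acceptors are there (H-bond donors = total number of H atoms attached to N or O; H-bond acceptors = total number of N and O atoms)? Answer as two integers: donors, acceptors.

0, 1

Donors: find every N or O and count the H atoms it carries.
  atom 1 (N): bond orders sum to 3 → 0 H
Lipinski HBD = 0.
Acceptors: N atoms = 1, O atoms = 0 → HBA = 1.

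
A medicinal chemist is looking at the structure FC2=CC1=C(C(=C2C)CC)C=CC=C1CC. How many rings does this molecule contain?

2

In SMILES, each pair of matching ring-closure digits denotes one ring-closing bond; the number of such bonds equals the number of independent rings.
Ring-closure bonds here: 2.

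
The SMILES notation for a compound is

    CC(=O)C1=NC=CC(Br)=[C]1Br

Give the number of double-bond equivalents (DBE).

5

Degree of unsaturation = (number of rings) + (number of π bonds).
Ring closures in the SMILES: 1.
π bonds: 4 double bonds (each 1 DoU) → 4 DoU from unsaturation.
Total DoU = 1 + 4 = 5.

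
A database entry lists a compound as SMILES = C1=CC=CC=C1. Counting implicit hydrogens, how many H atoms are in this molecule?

6

Walk through each heavy atom and fill implicit hydrogens from standard valence (C 4, N 3, O 2, S 2, halogen 1):
  atom 1: C, bond orders sum to 3 (valence 4) → 1 H
  atom 2: C, bond orders sum to 3 (valence 4) → 1 H
  atom 3: C, bond orders sum to 3 (valence 4) → 1 H
  atom 4: C, bond orders sum to 3 (valence 4) → 1 H
  atom 5: C, bond orders sum to 3 (valence 4) → 1 H
  atom 6: C, bond orders sum to 3 (valence 4) → 1 H
Total hydrogens: 6.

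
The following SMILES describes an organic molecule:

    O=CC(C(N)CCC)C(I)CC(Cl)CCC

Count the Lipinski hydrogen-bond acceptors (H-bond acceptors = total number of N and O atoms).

N atoms: 1; O atoms: 1.
Lipinski HBA = 1 + 1 = 2.

2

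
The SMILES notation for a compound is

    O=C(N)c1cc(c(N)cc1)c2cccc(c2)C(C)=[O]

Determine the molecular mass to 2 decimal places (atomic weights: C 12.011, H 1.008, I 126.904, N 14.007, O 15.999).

254.29 g/mol

First, the molecular formula is C15H14N2O2 (counting implicit H from valence).
  C: 15 × 12.011 = 180.165
  H: 14 × 1.008 = 14.112
  N: 2 × 14.007 = 28.014
  O: 2 × 15.999 = 31.998
Sum: 15×12.011 + 14×1.008 + 2×14.007 + 2×15.999 = 254.289 → 254.29 g/mol.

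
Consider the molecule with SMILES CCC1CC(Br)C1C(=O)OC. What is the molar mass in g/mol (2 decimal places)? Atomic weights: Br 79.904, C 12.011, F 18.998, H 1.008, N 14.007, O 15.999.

First, the molecular formula is C8H13BrO2 (counting implicit H from valence).
  Br: 1 × 79.904 = 79.904
  C: 8 × 12.011 = 96.088
  H: 13 × 1.008 = 13.104
  O: 2 × 15.999 = 31.998
Sum: 1×79.904 + 8×12.011 + 13×1.008 + 2×15.999 = 221.094 → 221.09 g/mol.

221.09 g/mol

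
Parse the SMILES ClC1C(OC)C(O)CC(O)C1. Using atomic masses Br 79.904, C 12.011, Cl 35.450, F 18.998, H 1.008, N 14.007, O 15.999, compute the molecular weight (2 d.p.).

180.63 g/mol

First, the molecular formula is C7H13ClO3 (counting implicit H from valence).
  C: 7 × 12.011 = 84.077
  Cl: 1 × 35.450 = 35.450
  H: 13 × 1.008 = 13.104
  O: 3 × 15.999 = 47.997
Sum: 7×12.011 + 1×35.450 + 13×1.008 + 3×15.999 = 180.628 → 180.63 g/mol.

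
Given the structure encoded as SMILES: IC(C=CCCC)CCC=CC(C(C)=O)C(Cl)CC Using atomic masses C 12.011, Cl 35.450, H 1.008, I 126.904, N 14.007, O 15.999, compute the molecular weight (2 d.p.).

First, the molecular formula is C16H26ClIO (counting implicit H from valence).
  C: 16 × 12.011 = 192.176
  Cl: 1 × 35.450 = 35.450
  H: 26 × 1.008 = 26.208
  I: 1 × 126.904 = 126.904
  O: 1 × 15.999 = 15.999
Sum: 16×12.011 + 1×35.450 + 26×1.008 + 1×126.904 + 1×15.999 = 396.737 → 396.74 g/mol.

396.74 g/mol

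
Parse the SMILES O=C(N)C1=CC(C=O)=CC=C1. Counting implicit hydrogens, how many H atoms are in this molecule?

Walk through each heavy atom and fill implicit hydrogens from standard valence (C 4, N 3, O 2, S 2, halogen 1):
  atom 1: O, bond orders sum to 2 (valence 2) → 0 H
  atom 2: C, bond orders sum to 4 (valence 4) → 0 H
  atom 3: N, bond orders sum to 1 (valence 3) → 2 H
  atom 4: C, bond orders sum to 4 (valence 4) → 0 H
  atom 5: C, bond orders sum to 3 (valence 4) → 1 H
  atom 6: C, bond orders sum to 4 (valence 4) → 0 H
  atom 7: C, bond orders sum to 3 (valence 4) → 1 H
  atom 8: O, bond orders sum to 2 (valence 2) → 0 H
  atom 9: C, bond orders sum to 3 (valence 4) → 1 H
  atom 10: C, bond orders sum to 3 (valence 4) → 1 H
  atom 11: C, bond orders sum to 3 (valence 4) → 1 H
Total hydrogens: 7.

7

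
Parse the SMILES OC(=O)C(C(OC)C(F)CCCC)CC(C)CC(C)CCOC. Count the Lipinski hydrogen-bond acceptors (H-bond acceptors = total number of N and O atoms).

N atoms: 0; O atoms: 4.
Lipinski HBA = 0 + 4 = 4.

4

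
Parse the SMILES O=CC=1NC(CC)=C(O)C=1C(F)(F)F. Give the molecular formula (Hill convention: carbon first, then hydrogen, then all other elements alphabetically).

C8H8F3NO2

Walk through each heavy atom and fill implicit hydrogens from standard valence (C 4, N 3, O 2, S 2, halogen 1):
  atom 1: O, bond orders sum to 2 (valence 2) → 0 H
  atom 2: C, bond orders sum to 3 (valence 4) → 1 H
  atom 3: C, bond orders sum to 4 (valence 4) → 0 H
  atom 4: N, bond orders sum to 2 (valence 3) → 1 H
  atom 5: C, bond orders sum to 4 (valence 4) → 0 H
  atom 6: C, bond orders sum to 2 (valence 4) → 2 H
  atom 7: C, bond orders sum to 1 (valence 4) → 3 H
  atom 8: C, bond orders sum to 4 (valence 4) → 0 H
  atom 9: O, bond orders sum to 1 (valence 2) → 1 H
  atom 10: C, bond orders sum to 4 (valence 4) → 0 H
  atom 11: C, bond orders sum to 4 (valence 4) → 0 H
  atom 12: F (halogen, monovalent) → 0 H
  atom 13: F (halogen, monovalent) → 0 H
  atom 14: F (halogen, monovalent) → 0 H
Totals → C:8, H:8, F:3, N:1, O:2.
In Hill order: C8H8F3NO2.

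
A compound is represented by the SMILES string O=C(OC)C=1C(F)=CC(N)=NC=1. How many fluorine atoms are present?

1

Scan the SMILES for F atoms (remember two-letter symbols like Cl and Br are single atoms).
Fluorine count: 1.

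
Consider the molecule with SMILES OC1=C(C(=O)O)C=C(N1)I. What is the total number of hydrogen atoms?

4

Walk through each heavy atom and fill implicit hydrogens from standard valence (C 4, N 3, O 2, S 2, halogen 1):
  atom 1: O, bond orders sum to 1 (valence 2) → 1 H
  atom 2: C, bond orders sum to 4 (valence 4) → 0 H
  atom 3: C, bond orders sum to 4 (valence 4) → 0 H
  atom 4: C, bond orders sum to 4 (valence 4) → 0 H
  atom 5: O, bond orders sum to 2 (valence 2) → 0 H
  atom 6: O, bond orders sum to 1 (valence 2) → 1 H
  atom 7: C, bond orders sum to 3 (valence 4) → 1 H
  atom 8: C, bond orders sum to 4 (valence 4) → 0 H
  atom 9: N, bond orders sum to 2 (valence 3) → 1 H
  atom 10: I (halogen, monovalent) → 0 H
Total hydrogens: 4.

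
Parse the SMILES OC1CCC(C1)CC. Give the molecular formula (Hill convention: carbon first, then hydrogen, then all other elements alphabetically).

Walk through each heavy atom and fill implicit hydrogens from standard valence (C 4, N 3, O 2, S 2, halogen 1):
  atom 1: O, bond orders sum to 1 (valence 2) → 1 H
  atom 2: C, bond orders sum to 3 (valence 4) → 1 H
  atom 3: C, bond orders sum to 2 (valence 4) → 2 H
  atom 4: C, bond orders sum to 2 (valence 4) → 2 H
  atom 5: C, bond orders sum to 3 (valence 4) → 1 H
  atom 6: C, bond orders sum to 2 (valence 4) → 2 H
  atom 7: C, bond orders sum to 2 (valence 4) → 2 H
  atom 8: C, bond orders sum to 1 (valence 4) → 3 H
Totals → C:7, H:14, O:1.

C7H14O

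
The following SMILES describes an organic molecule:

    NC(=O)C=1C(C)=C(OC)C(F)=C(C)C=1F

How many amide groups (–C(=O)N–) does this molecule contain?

The amide motif appears at heavy-atom position 2 in the SMILES.
Other groups present: 1 ether.
Amide count: 1.

1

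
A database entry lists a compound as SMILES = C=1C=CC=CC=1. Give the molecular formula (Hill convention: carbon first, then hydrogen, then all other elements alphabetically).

C6H6

Walk through each heavy atom and fill implicit hydrogens from standard valence (C 4, N 3, O 2, S 2, halogen 1):
  atom 1: C, bond orders sum to 3 (valence 4) → 1 H
  atom 2: C, bond orders sum to 3 (valence 4) → 1 H
  atom 3: C, bond orders sum to 3 (valence 4) → 1 H
  atom 4: C, bond orders sum to 3 (valence 4) → 1 H
  atom 5: C, bond orders sum to 3 (valence 4) → 1 H
  atom 6: C, bond orders sum to 3 (valence 4) → 1 H
Totals → C:6, H:6.
In Hill order: C6H6.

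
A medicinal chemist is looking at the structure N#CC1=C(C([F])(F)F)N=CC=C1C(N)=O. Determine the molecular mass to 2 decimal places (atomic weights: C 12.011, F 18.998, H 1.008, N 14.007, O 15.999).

215.13 g/mol

First, the molecular formula is C8H4F3N3O (counting implicit H from valence).
  C: 8 × 12.011 = 96.088
  F: 3 × 18.998 = 56.994
  H: 4 × 1.008 = 4.032
  N: 3 × 14.007 = 42.021
  O: 1 × 15.999 = 15.999
Sum: 8×12.011 + 3×18.998 + 4×1.008 + 3×14.007 + 1×15.999 = 215.134 → 215.13 g/mol.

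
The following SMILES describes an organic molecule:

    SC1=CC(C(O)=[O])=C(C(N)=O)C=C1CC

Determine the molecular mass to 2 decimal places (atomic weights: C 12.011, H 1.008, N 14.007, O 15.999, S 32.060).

First, the molecular formula is C10H11NO3S (counting implicit H from valence).
  C: 10 × 12.011 = 120.110
  H: 11 × 1.008 = 11.088
  N: 1 × 14.007 = 14.007
  O: 3 × 15.999 = 47.997
  S: 1 × 32.060 = 32.060
Sum: 10×12.011 + 11×1.008 + 1×14.007 + 3×15.999 + 1×32.060 = 225.262 → 225.26 g/mol.

225.26 g/mol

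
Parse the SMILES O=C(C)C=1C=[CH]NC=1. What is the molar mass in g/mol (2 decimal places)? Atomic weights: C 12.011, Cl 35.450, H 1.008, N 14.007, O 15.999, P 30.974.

First, the molecular formula is C6H7NO (counting implicit H from valence).
  C: 6 × 12.011 = 72.066
  H: 7 × 1.008 = 7.056
  N: 1 × 14.007 = 14.007
  O: 1 × 15.999 = 15.999
Sum: 6×12.011 + 7×1.008 + 1×14.007 + 1×15.999 = 109.128 → 109.13 g/mol.

109.13 g/mol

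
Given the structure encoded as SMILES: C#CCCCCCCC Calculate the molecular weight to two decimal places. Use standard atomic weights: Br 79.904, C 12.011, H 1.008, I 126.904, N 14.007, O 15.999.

First, the molecular formula is C9H16 (counting implicit H from valence).
  C: 9 × 12.011 = 108.099
  H: 16 × 1.008 = 16.128
Sum: 9×12.011 + 16×1.008 = 124.227 → 124.23 g/mol.

124.23 g/mol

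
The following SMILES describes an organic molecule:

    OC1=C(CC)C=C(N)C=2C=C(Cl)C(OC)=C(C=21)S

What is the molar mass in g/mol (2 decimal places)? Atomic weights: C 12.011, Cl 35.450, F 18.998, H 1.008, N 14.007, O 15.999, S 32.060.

First, the molecular formula is C13H14ClNO2S (counting implicit H from valence).
  C: 13 × 12.011 = 156.143
  Cl: 1 × 35.450 = 35.450
  H: 14 × 1.008 = 14.112
  N: 1 × 14.007 = 14.007
  O: 2 × 15.999 = 31.998
  S: 1 × 32.060 = 32.060
Sum: 13×12.011 + 1×35.450 + 14×1.008 + 1×14.007 + 2×15.999 + 1×32.060 = 283.770 → 283.77 g/mol.

283.77 g/mol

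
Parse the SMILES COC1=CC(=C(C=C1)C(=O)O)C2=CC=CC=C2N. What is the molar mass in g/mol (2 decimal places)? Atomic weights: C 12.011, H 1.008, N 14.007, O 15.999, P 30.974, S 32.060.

243.26 g/mol

First, the molecular formula is C14H13NO3 (counting implicit H from valence).
  C: 14 × 12.011 = 168.154
  H: 13 × 1.008 = 13.104
  N: 1 × 14.007 = 14.007
  O: 3 × 15.999 = 47.997
Sum: 14×12.011 + 13×1.008 + 1×14.007 + 3×15.999 = 243.262 → 243.26 g/mol.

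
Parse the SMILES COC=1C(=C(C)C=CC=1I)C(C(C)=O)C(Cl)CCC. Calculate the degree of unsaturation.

Molecular formula: C15H20ClIO2.
DoU = (2C + 2 + N − H − X) / 2, where X is the halogen count and O/S are ignored.
    = (2·15 + 2 + 0 − 20 − 2) / 2 = 10 / 2 = 5.

5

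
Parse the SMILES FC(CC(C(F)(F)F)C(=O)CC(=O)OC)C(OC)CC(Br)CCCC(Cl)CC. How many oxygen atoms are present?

4

Scan the SMILES for O atoms (remember two-letter symbols like Cl and Br are single atoms).
Oxygen count: 4.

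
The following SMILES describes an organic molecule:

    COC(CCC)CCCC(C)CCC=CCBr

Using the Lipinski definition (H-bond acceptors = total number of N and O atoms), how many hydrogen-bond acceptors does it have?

1

N atoms: 0; O atoms: 1.
Lipinski HBA = 0 + 1 = 1.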